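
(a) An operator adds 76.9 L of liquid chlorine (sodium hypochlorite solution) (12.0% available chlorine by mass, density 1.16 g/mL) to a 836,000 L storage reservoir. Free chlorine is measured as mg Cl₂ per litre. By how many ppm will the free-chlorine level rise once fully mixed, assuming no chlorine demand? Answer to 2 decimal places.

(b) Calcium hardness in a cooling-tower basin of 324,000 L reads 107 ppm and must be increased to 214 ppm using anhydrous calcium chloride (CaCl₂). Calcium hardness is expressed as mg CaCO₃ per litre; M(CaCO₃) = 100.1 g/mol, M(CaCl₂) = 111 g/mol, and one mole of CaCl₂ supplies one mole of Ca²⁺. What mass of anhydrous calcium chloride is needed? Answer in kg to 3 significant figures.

(a) Mass of solution: 76.9 L × 1000 mL/L × 1.16 g/mL = 89,200 g.
(a) Available chlorine delivered: 89,200 g × 0.12 = 10,700 g as Cl₂.
(a) Concentration rise: 10,700 g / 836,000 L = 12.8 mg/L = 12.80 ppm.

(b) Hardness to add: (214 − 107) = 107 mg/L as CaCO₃ × 324,000 L = 34,670 g as CaCO₃.
(b) Moles of Ca²⁺ (1 mol Ca²⁺ ≡ 1 mol CaCO₃): 34,670 / 100.1 g/mol = 346.3 mol.
(b) Mass of CaCl₂: 346.3 × 111 = 38,440 g.

(a) 12.80 ppm; (b) 38.4 kg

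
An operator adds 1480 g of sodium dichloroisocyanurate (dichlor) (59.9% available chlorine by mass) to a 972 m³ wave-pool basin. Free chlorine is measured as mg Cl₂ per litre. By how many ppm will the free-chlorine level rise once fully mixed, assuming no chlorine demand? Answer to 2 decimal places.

0.91 ppm

Volume: 972 m³ = 972,000 L.
Available chlorine delivered: 1480 g × 0.599 = 886.5 g as Cl₂.
Concentration rise: 886.5 g / 972,000 L = 0.9121 mg/L = 0.91 ppm.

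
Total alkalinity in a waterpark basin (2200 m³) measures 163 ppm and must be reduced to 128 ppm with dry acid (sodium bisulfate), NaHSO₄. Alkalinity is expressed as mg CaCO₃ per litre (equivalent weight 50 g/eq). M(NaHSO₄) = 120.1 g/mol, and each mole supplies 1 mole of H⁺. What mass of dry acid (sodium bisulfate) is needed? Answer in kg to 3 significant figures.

185 kg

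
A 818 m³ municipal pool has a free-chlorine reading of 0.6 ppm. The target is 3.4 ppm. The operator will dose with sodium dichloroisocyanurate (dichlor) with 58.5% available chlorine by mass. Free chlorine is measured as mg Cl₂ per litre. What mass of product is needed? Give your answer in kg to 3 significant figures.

Volume: 818 m³ = 818,000 L.
Chlorine deficit: 3.4 − 0.6 = 2.8 ppm = 2.8 mg/L as Cl₂.
Cl₂ equivalent needed: 2.8 mg/L × 818,000 L = 2,290,000 mg = 2290 g.
Product at 58.5% available chlorine: 2290 / 0.585 = 3915 g.

3.92 kg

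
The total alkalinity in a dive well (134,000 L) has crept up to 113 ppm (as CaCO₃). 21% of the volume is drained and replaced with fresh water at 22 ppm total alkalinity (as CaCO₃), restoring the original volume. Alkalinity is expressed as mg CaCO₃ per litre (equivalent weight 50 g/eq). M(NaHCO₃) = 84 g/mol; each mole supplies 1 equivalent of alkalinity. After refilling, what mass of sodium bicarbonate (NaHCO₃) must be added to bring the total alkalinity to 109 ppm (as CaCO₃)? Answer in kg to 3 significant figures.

After draining 21% and refilling: 113 × 0.79 + 22 × 0.21 = 93.89 ppm.
Deficit to target: 109 − 93.89 = 15.11 mg/L.
As CaCO₃: 15.11 mg/L × 134,000 L = 2025 g; ÷ 50 g/eq ÷ 1 = 40.49 mol NaHCO₃.
Mass: 40.49 × 84 = 3402 g.

3.40 kg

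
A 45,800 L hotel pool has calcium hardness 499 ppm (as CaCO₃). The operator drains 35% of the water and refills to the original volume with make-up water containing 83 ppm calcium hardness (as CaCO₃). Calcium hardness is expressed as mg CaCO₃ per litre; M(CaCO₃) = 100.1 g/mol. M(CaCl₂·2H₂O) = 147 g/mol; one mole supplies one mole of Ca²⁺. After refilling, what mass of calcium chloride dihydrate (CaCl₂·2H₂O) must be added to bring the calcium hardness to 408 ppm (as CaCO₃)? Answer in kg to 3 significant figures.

3.67 kg

After draining 35% and refilling: 499 × 0.65 + 83 × 0.35 = 353.4 ppm.
Deficit to target: 408 − 353.4 = 54.6 mg/L.
As CaCO₃: 54.6 mg/L × 45,800 L = 2501 g; ÷ 100.1 = 24.98 mol Ca²⁺.
Mass: 24.98 × 147 = 3672 g.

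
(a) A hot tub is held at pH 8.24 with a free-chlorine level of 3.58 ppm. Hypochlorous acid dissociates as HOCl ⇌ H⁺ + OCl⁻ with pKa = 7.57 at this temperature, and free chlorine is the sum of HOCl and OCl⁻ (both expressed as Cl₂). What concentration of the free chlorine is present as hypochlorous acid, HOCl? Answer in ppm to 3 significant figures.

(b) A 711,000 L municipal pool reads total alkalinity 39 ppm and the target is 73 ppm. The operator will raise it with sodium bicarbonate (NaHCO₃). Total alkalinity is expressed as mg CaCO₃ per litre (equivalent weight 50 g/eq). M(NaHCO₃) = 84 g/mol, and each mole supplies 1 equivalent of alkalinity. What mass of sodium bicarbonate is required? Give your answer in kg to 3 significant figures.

(a) 0.631 ppm; (b) 40.6 kg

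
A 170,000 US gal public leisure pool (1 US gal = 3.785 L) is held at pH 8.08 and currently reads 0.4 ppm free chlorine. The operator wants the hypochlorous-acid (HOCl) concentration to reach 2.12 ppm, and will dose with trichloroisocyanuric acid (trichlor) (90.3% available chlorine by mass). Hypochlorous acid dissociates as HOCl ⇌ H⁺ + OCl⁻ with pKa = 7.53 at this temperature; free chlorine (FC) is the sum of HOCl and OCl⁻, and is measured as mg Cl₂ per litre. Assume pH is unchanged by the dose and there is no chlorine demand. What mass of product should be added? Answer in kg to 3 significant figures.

Volume: 170,000 US gal × 3.785 L/gal = 643,450 L.
[OCl⁻]/[HOCl] = 10^(pH − pKa) = 10^(8.08 − 7.53) = 3.548; fraction as HOCl = 1/(1 + 3.548) = 0.2199.
Free chlorine required for 2.12 ppm HOCl: 2.12 / 0.2199 = 9.642 ppm.
FC to add: 9.642 − 0.4 = 9.242 mg/L as Cl₂.
Cl₂ equivalent: 9.242 mg/L × 643,450 L = 5947 g.
Product at 90.3% available Cl: 5947 / 0.903 = 6586 g.

6.59 kg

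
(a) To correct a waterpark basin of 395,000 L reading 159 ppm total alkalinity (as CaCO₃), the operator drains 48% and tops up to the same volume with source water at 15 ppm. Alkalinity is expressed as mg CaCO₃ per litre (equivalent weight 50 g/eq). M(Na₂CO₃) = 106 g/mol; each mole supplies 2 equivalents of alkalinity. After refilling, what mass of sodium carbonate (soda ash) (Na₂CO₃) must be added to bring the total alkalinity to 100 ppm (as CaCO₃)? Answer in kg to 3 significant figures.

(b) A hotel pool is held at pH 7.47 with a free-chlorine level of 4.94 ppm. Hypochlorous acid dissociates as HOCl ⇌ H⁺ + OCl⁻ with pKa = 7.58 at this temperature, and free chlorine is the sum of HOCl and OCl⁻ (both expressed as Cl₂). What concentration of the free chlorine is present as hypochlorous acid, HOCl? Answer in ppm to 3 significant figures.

(a) 4.24 kg; (b) 2.78 ppm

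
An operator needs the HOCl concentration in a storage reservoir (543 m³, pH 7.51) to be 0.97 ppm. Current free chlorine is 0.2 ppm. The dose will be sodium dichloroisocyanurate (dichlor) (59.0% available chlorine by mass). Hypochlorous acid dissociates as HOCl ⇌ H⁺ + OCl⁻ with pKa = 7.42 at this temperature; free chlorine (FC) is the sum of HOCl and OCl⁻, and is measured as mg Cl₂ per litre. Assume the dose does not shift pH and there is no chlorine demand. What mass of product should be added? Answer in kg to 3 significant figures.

Volume: 543 m³ = 543,000 L.
[OCl⁻]/[HOCl] = 10^(pH − pKa) = 10^(7.51 − 7.42) = 1.23; fraction as HOCl = 1/(1 + 1.23) = 0.4484.
Free chlorine required for 0.97 ppm HOCl: 0.97 / 0.4484 = 2.163 ppm.
FC to add: 2.163 − 0.2 = 1.963 mg/L as Cl₂.
Cl₂ equivalent: 1.963 mg/L × 543,000 L = 1066 g.
Product at 59.0% available Cl: 1066 / 0.59 = 1807 g.

1.81 kg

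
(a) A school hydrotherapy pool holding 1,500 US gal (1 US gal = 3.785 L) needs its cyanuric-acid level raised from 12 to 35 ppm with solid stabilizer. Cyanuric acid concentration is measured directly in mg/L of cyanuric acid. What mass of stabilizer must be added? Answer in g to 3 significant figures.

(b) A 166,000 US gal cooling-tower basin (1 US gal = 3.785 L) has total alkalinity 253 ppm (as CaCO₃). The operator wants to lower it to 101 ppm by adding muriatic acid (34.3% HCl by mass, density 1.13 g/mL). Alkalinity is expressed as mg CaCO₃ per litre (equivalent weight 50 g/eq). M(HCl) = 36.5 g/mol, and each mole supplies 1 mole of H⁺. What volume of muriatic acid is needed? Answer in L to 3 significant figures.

(a) 131 g; (b) 180 L

(a) Volume: 1,500 US gal × 3.785 L/gal = 5,678 L.
(a) CYA to add: (35 − 12) = 23 mg/L × 5,678 L = 130.6 g cyanuric acid.

(b) Volume: 166,000 US gal × 3.785 L/gal = 628,310 L.
(b) Alkalinity to neutralize: (253 − 101) = 152 mg/L as CaCO₃ × 628,310 L = 95,500 g as CaCO₃.
(b) Equivalents of H⁺ required: 95,500 ÷ 50 g/eq = 1910 eq = 1910 mol HCl.
(b) Mass of HCl: 1910 × 36.5 = 69,720 g.
(b) Mass of 34.3% solution: 69,720 / 0.343 = 203,300 g.
(b) Volume: 203,300 g ÷ 1.13 g/mL = 179,900 mL.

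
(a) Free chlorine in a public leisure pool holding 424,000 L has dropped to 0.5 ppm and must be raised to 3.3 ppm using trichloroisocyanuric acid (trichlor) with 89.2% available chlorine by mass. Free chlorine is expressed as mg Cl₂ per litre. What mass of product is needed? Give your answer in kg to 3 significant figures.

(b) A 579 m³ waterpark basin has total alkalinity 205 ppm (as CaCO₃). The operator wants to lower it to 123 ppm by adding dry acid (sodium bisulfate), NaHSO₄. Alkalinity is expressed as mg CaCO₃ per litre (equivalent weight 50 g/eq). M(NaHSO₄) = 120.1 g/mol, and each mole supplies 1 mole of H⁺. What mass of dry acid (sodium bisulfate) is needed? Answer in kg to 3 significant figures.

(a) 1.33 kg; (b) 114 kg

(a) Chlorine deficit: 3.3 − 0.5 = 2.8 ppm = 2.8 mg/L as Cl₂.
(a) Cl₂ equivalent needed: 2.8 mg/L × 424,000 L = 1,187,000 mg = 1187 g.
(a) Product at 89.2% available chlorine: 1187 / 0.892 = 1331 g.

(b) Volume: 579 m³ = 579,000 L.
(b) Alkalinity to neutralize: (205 − 123) = 82 mg/L as CaCO₃ × 579,000 L = 47,480 g as CaCO₃.
(b) Equivalents of H⁺ required: 47,480 ÷ 50 g/eq = 949.6 eq = 949.6 mol NaHSO₄.
(b) Mass of NaHSO₄: 949.6 × 120.1 = 114,000 g.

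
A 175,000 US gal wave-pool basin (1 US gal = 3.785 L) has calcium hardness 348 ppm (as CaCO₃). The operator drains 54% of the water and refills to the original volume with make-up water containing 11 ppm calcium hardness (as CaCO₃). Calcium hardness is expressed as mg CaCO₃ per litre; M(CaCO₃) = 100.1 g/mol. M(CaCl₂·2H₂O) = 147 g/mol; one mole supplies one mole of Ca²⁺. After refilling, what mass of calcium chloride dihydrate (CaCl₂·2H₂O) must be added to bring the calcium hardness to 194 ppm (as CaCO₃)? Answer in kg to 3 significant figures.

Volume: 175,000 US gal × 3.785 L/gal = 662,375 L.
After draining 54% and refilling: 348 × 0.46 + 11 × 0.54 = 166.02 ppm.
Deficit to target: 194 − 166.02 = 27.98 mg/L.
As CaCO₃: 27.98 mg/L × 662,375 L = 18,530 g; ÷ 100.1 = 185.1 mol Ca²⁺.
Mass: 185.1 × 147 = 27,220 g.

27.2 kg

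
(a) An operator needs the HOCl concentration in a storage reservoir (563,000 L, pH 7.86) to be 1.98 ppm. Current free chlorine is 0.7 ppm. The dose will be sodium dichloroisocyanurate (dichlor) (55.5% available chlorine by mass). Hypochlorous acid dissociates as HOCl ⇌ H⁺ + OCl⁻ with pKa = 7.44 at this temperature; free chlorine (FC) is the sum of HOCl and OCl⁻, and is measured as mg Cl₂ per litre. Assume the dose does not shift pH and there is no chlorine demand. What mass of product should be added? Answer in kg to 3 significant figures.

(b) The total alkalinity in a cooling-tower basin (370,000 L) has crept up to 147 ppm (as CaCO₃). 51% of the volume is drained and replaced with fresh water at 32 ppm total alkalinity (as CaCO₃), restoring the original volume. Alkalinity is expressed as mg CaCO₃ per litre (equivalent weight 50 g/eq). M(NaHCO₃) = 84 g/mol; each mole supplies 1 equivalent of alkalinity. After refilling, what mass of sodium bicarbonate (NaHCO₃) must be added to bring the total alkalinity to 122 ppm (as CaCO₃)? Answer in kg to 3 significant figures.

(a) [OCl⁻]/[HOCl] = 10^(pH − pKa) = 10^(7.86 − 7.44) = 2.63; fraction as HOCl = 1/(1 + 2.63) = 0.2755.
(a) Free chlorine required for 1.98 ppm HOCl: 1.98 / 0.2755 = 7.188 ppm.
(a) FC to add: 7.188 − 0.7 = 6.488 mg/L as Cl₂.
(a) Cl₂ equivalent: 6.488 mg/L × 563,000 L = 3653 g.
(a) Product at 55.5% available Cl: 3653 / 0.555 = 6581 g.

(b) After draining 51% and refilling: 147 × 0.49 + 32 × 0.51 = 88.35 ppm.
(b) Deficit to target: 122 − 88.35 = 33.65 mg/L.
(b) As CaCO₃: 33.65 mg/L × 370,000 L = 12,450 g; ÷ 50 g/eq ÷ 1 = 249 mol NaHCO₃.
(b) Mass: 249 × 84 = 20,920 g.

(a) 6.58 kg; (b) 20.9 kg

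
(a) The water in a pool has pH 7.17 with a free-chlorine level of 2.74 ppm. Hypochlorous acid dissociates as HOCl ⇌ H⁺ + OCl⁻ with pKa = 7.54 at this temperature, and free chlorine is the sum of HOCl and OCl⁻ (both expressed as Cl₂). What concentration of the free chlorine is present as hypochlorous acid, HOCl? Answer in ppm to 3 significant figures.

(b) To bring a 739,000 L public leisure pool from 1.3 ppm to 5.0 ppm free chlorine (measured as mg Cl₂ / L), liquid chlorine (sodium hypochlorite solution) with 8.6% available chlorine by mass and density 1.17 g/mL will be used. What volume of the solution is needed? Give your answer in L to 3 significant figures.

(a) [OCl⁻]/[HOCl] = 10^(pH − pKa) = 10^(7.17 − 7.54) = 10^-0.37 = 0.4266.
(a) Fraction as HOCl = 1 / (1 + 0.4266) = 0.701.
(a) HOCl = 0.701 × 2.74 ppm = 1.921 ppm.

(b) Chlorine deficit: 5.0 − 1.3 = 3.7 ppm = 3.7 mg/L as Cl₂.
(b) Cl₂ equivalent needed: 3.7 mg/L × 739,000 L = 2,734,000 mg = 2734 g.
(b) Product at 8.6% available chlorine: 2734 / 0.086 = 31,790 g.
(b) Volume at density 1.17 g/mL: 31,790 g ÷ 1.17 g/mL = 27,170 mL.

(a) 1.92 ppm; (b) 27.2 L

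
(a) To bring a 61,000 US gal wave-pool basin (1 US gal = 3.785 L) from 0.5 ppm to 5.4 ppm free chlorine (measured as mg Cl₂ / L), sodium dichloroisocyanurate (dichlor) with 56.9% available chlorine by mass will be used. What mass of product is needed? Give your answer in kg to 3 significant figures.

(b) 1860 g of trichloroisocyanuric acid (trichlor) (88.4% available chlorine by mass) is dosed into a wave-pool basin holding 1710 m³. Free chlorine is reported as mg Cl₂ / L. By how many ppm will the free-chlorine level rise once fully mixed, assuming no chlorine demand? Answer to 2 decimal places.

(a) Volume: 61,000 US gal × 3.785 L/gal = 230,885 L.
(a) Chlorine deficit: 5.4 − 0.5 = 4.9 ppm = 4.9 mg/L as Cl₂.
(a) Cl₂ equivalent needed: 4.9 mg/L × 230,885 L = 1,131,000 mg = 1131 g.
(a) Product at 56.9% available chlorine: 1131 / 0.569 = 1988 g.

(b) Volume: 1710 m³ = 1,710,000 L.
(b) Available chlorine delivered: 1860 g × 0.884 = 1644 g as Cl₂.
(b) Concentration rise: 1644 g / 1,710,000 L = 0.9615 mg/L = 0.96 ppm.

(a) 1.99 kg; (b) 0.96 ppm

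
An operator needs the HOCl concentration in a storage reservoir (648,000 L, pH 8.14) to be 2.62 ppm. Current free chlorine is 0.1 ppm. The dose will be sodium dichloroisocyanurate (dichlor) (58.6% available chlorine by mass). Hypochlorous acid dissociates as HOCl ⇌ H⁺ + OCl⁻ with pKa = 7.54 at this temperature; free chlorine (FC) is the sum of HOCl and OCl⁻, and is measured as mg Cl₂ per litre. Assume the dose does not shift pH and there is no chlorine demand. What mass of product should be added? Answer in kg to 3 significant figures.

[OCl⁻]/[HOCl] = 10^(pH − pKa) = 10^(8.14 − 7.54) = 3.981; fraction as HOCl = 1/(1 + 3.981) = 0.2008.
Free chlorine required for 2.62 ppm HOCl: 2.62 / 0.2008 = 13.05 ppm.
FC to add: 13.05 − 0.1 = 12.95 mg/L as Cl₂.
Cl₂ equivalent: 12.95 mg/L × 648,000 L = 8392 g.
Product at 58.6% available Cl: 8392 / 0.586 = 14,320 g.

14.3 kg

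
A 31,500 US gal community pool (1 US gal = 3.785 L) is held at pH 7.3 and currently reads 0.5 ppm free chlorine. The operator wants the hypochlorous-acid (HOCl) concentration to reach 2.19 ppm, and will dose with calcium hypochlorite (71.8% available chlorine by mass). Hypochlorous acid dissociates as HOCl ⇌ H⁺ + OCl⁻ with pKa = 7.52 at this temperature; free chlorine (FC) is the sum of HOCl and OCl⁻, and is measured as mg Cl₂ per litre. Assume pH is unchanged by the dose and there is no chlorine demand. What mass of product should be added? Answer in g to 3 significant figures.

500 g

Volume: 31,500 US gal × 3.785 L/gal = 119,228 L.
[OCl⁻]/[HOCl] = 10^(pH − pKa) = 10^(7.3 − 7.52) = 0.6026; fraction as HOCl = 1/(1 + 0.6026) = 0.624.
Free chlorine required for 2.19 ppm HOCl: 2.19 / 0.624 = 3.51 ppm.
FC to add: 3.51 − 0.5 = 3.01 mg/L as Cl₂.
Cl₂ equivalent: 3.01 mg/L × 119,228 L = 358.8 g.
Product at 71.8% available Cl: 358.8 / 0.718 = 499.8 g.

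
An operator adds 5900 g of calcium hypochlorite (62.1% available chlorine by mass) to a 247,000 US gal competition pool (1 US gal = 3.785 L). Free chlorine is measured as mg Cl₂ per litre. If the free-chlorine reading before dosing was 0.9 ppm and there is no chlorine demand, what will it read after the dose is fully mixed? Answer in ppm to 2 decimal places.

Volume: 247,000 US gal × 3.785 L/gal = 934,895 L.
Available chlorine delivered: 5900 g × 0.621 = 3664 g as Cl₂.
Concentration rise: 3664 g / 934,895 L = 3.919 mg/L = 3.92 ppm.
Final FC: 0.9 + 3.92 = 4.82 ppm.

4.82 ppm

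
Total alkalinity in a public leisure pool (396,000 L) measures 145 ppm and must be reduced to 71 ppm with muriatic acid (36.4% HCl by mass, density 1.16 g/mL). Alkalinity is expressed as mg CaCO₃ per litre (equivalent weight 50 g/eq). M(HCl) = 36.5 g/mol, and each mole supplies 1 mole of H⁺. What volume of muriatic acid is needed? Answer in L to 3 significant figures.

50.7 L

Alkalinity to neutralize: (145 − 71) = 74 mg/L as CaCO₃ × 396,000 L = 29,300 g as CaCO₃.
Equivalents of H⁺ required: 29,300 ÷ 50 g/eq = 586.1 eq = 586.1 mol HCl.
Mass of HCl: 586.1 × 36.5 = 21,390 g.
Mass of 36.4% solution: 21,390 / 0.364 = 58,770 g.
Volume: 58,770 g ÷ 1.16 g/mL = 50,660 mL.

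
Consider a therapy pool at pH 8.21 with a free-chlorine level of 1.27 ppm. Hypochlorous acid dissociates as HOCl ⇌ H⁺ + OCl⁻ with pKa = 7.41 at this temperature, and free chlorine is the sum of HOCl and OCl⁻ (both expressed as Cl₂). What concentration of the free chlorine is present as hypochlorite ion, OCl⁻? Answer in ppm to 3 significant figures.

[OCl⁻]/[HOCl] = 10^(pH − pKa) = 10^(8.21 − 7.41) = 10^0.80 = 6.31.
Fraction as HOCl = 1 / (1 + 6.31) = 0.1368.
OCl⁻ = (1 − 0.1368) × 1.27 ppm = 1.096 ppm.

1.10 ppm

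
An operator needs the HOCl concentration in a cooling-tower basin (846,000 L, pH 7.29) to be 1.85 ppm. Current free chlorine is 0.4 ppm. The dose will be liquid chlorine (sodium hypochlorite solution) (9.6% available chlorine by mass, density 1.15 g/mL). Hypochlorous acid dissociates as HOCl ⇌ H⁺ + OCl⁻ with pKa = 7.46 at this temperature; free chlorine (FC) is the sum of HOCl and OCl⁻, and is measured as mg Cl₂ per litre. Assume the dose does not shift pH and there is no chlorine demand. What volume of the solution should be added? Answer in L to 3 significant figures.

[OCl⁻]/[HOCl] = 10^(pH − pKa) = 10^(7.29 − 7.46) = 0.6761; fraction as HOCl = 1/(1 + 0.6761) = 0.5966.
Free chlorine required for 1.85 ppm HOCl: 1.85 / 0.5966 = 3.101 ppm.
FC to add: 3.101 − 0.4 = 2.701 mg/L as Cl₂.
Cl₂ equivalent: 2.701 mg/L × 846,000 L = 2285 g.
Product at 9.6% available Cl: 2285 / 0.096 = 23,800 g.
Volume: 23,800 g ÷ 1.15 g/mL = 20,700 mL.

20.7 L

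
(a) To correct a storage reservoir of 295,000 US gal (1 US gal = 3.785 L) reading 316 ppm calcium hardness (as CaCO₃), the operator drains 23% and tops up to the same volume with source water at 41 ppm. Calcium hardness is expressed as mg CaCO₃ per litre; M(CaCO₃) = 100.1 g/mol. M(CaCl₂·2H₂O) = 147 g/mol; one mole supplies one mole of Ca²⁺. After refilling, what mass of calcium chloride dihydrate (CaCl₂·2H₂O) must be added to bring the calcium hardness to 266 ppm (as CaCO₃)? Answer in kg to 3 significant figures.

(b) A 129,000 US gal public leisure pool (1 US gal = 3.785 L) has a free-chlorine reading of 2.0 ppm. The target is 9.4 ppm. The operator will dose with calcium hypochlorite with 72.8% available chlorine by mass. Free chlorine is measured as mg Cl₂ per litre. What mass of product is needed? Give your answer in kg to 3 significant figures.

(a) Volume: 295,000 US gal × 3.785 L/gal = 1,116,575 L.
(a) After draining 23% and refilling: 316 × 0.77 + 41 × 0.23 = 252.75 ppm.
(a) Deficit to target: 266 − 252.75 = 13.25 mg/L.
(a) As CaCO₃: 13.25 mg/L × 1,116,575 L = 14,790 g; ÷ 100.1 = 147.8 mol Ca²⁺.
(a) Mass: 147.8 × 147 = 21,730 g.

(b) Volume: 129,000 US gal × 3.785 L/gal = 488,265 L.
(b) Chlorine deficit: 9.4 − 2.0 = 7.4 ppm = 7.4 mg/L as Cl₂.
(b) Cl₂ equivalent needed: 7.4 mg/L × 488,265 L = 3,613,000 mg = 3613 g.
(b) Product at 72.8% available chlorine: 3613 / 0.728 = 4963 g.

(a) 21.7 kg; (b) 4.96 kg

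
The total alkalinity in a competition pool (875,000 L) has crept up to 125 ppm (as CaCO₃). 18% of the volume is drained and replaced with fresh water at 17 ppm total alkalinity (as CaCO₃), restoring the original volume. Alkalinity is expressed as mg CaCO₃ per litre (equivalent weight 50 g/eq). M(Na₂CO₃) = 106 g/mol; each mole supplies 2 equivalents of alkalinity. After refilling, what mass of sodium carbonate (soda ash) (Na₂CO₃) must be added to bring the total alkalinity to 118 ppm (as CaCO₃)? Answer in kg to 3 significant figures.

11.5 kg

After draining 18% and refilling: 125 × 0.82 + 17 × 0.18 = 105.56 ppm.
Deficit to target: 118 − 105.56 = 12.44 mg/L.
As CaCO₃: 12.44 mg/L × 875,000 L = 10,880 g; ÷ 50 g/eq ÷ 2 = 108.8 mol Na₂CO₃.
Mass: 108.8 × 106 = 11,540 g.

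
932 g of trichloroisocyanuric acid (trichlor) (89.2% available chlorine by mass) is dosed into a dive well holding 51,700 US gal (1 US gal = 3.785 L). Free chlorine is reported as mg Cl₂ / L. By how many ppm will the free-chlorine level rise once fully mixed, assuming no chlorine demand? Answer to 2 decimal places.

4.25 ppm

Volume: 51,700 US gal × 3.785 L/gal = 195,684 L.
Available chlorine delivered: 932 g × 0.892 = 831.3 g as Cl₂.
Concentration rise: 831.3 g / 195,684 L = 4.248 mg/L = 4.25 ppm.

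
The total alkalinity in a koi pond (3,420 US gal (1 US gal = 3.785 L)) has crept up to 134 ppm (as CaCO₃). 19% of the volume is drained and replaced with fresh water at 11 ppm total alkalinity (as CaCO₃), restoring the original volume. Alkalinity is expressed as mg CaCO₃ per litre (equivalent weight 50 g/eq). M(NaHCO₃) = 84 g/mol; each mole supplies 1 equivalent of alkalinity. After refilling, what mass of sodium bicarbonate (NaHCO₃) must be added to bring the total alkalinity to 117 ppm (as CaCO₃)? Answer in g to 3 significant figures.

139 g

Volume: 3,420 US gal × 3.785 L/gal = 12,945 L.
After draining 19% and refilling: 134 × 0.81 + 11 × 0.19 = 110.63 ppm.
Deficit to target: 117 − 110.63 = 6.37 mg/L.
As CaCO₃: 6.37 mg/L × 12,945 L = 82.46 g; ÷ 50 g/eq ÷ 1 = 1.649 mol NaHCO₃.
Mass: 1.649 × 84 = 138.5 g.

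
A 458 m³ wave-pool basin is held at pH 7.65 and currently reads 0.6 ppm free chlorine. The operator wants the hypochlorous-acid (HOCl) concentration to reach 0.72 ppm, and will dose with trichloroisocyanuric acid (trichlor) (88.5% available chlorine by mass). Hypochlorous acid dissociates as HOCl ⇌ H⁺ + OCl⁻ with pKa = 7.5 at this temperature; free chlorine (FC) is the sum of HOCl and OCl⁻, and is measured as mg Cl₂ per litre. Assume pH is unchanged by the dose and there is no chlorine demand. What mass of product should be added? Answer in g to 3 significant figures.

Volume: 458 m³ = 458,000 L.
[OCl⁻]/[HOCl] = 10^(pH − pKa) = 10^(7.65 − 7.5) = 1.413; fraction as HOCl = 1/(1 + 1.413) = 0.4145.
Free chlorine required for 0.72 ppm HOCl: 0.72 / 0.4145 = 1.737 ppm.
FC to add: 1.737 − 0.6 = 1.137 mg/L as Cl₂.
Cl₂ equivalent: 1.137 mg/L × 458,000 L = 520.8 g.
Product at 88.5% available Cl: 520.8 / 0.885 = 588.4 g.

588 g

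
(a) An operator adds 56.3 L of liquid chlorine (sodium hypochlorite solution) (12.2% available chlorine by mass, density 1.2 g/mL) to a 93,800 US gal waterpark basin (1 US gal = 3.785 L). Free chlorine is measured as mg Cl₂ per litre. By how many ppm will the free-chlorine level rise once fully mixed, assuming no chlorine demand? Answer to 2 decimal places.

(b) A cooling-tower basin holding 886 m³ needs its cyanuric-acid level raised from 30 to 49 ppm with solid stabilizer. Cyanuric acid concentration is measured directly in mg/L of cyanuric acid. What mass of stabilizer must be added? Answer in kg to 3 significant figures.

(a) 23.22 ppm; (b) 16.8 kg

(a) Volume: 93,800 US gal × 3.785 L/gal = 355,033 L.
(a) Mass of solution: 56.3 L × 1000 mL/L × 1.2 g/mL = 67,560 g.
(a) Available chlorine delivered: 67,560 g × 0.122 = 8242 g as Cl₂.
(a) Concentration rise: 8242 g / 355,033 L = 23.22 mg/L = 23.22 ppm.

(b) Volume: 886 m³ = 886,000 L.
(b) CYA to add: (49 − 30) = 19 mg/L × 886,000 L = 16,830 g cyanuric acid.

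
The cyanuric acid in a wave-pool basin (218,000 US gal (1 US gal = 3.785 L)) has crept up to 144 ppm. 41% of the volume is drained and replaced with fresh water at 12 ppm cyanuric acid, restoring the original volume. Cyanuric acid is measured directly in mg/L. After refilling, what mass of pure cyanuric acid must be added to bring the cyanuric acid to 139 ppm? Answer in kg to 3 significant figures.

40.5 kg

Volume: 218,000 US gal × 3.785 L/gal = 825,130 L.
After draining 41% and refilling: 144 × 0.59 + 12 × 0.41 = 89.88 ppm.
Deficit to target: 139 − 89.88 = 49.12 mg/L.
Mass: 49.12 mg/L × 825,130 L = 40,530 g cyanuric acid.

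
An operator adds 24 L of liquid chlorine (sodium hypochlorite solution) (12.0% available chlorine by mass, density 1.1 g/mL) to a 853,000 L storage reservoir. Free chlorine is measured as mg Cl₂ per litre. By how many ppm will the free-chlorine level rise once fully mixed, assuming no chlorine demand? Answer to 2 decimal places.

Mass of solution: 24 L × 1000 mL/L × 1.1 g/mL = 26,400 g.
Available chlorine delivered: 26,400 g × 0.12 = 3168 g as Cl₂.
Concentration rise: 3168 g / 853,000 L = 3.714 mg/L = 3.71 ppm.

3.71 ppm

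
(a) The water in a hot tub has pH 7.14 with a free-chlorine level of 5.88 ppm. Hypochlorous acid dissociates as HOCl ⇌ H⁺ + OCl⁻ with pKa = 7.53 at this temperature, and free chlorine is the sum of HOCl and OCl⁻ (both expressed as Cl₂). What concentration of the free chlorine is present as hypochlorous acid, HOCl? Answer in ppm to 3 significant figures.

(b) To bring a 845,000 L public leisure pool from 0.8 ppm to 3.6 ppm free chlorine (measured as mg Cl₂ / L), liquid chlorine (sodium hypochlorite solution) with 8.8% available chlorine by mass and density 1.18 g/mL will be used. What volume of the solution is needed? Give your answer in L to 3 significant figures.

(a) 4.18 ppm; (b) 22.8 L

(a) [OCl⁻]/[HOCl] = 10^(pH − pKa) = 10^(7.14 − 7.53) = 10^-0.39 = 0.4074.
(a) Fraction as HOCl = 1 / (1 + 0.4074) = 0.7105.
(a) HOCl = 0.7105 × 5.88 ppm = 4.178 ppm.

(b) Chlorine deficit: 3.6 − 0.8 = 2.8 ppm = 2.8 mg/L as Cl₂.
(b) Cl₂ equivalent needed: 2.8 mg/L × 845,000 L = 2,366,000 mg = 2366 g.
(b) Product at 8.8% available chlorine: 2366 / 0.088 = 26,890 g.
(b) Volume at density 1.18 g/mL: 26,890 g ÷ 1.18 g/mL = 22,790 mL.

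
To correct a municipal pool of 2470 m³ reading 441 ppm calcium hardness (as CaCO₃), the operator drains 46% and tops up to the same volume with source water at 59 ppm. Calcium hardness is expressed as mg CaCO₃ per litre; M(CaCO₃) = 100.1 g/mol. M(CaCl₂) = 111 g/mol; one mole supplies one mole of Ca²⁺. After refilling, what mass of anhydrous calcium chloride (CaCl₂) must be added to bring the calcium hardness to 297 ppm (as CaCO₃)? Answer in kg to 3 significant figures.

86.9 kg

Volume: 2470 m³ = 2,470,000 L.
After draining 46% and refilling: 441 × 0.54 + 59 × 0.46 = 265.28 ppm.
Deficit to target: 297 − 265.28 = 31.72 mg/L.
As CaCO₃: 31.72 mg/L × 2,470,000 L = 78,350 g; ÷ 100.1 = 782.7 mol Ca²⁺.
Mass: 782.7 × 111 = 86,880 g.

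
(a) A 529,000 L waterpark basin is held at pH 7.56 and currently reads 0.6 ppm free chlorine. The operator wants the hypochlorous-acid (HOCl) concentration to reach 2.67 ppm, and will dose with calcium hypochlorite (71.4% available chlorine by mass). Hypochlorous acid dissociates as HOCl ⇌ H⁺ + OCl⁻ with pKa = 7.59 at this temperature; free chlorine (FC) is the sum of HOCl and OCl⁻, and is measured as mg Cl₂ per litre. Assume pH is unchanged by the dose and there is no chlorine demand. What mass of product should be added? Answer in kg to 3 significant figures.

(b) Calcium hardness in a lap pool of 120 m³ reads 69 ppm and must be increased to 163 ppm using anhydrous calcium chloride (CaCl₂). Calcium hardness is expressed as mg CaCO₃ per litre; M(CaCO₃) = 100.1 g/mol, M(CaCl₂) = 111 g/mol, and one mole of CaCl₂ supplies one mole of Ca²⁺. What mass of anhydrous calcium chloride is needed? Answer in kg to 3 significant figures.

(a) 3.38 kg; (b) 12.5 kg

(a) [OCl⁻]/[HOCl] = 10^(pH − pKa) = 10^(7.56 − 7.59) = 0.9333; fraction as HOCl = 1/(1 + 0.9333) = 0.5173.
(a) Free chlorine required for 2.67 ppm HOCl: 2.67 / 0.5173 = 5.162 ppm.
(a) FC to add: 5.162 − 0.6 = 4.562 mg/L as Cl₂.
(a) Cl₂ equivalent: 4.562 mg/L × 529,000 L = 2413 g.
(a) Product at 71.4% available Cl: 2413 / 0.714 = 3380 g.

(b) Volume: 120 m³ = 120,000 L.
(b) Hardness to add: (163 − 69) = 94 mg/L as CaCO₃ × 120,000 L = 11,280 g as CaCO₃.
(b) Moles of Ca²⁺ (1 mol Ca²⁺ ≡ 1 mol CaCO₃): 11,280 / 100.1 g/mol = 112.7 mol.
(b) Mass of CaCl₂: 112.7 × 111 = 12,510 g.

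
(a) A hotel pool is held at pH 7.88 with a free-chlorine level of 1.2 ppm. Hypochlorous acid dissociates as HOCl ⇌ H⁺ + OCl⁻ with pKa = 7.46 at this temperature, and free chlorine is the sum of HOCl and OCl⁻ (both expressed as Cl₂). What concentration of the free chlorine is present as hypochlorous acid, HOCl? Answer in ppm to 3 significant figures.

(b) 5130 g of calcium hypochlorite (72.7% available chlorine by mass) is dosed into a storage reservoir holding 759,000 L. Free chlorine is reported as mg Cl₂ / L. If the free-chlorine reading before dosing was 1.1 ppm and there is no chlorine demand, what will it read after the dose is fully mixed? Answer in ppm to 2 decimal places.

(a) 0.331 ppm; (b) 6.01 ppm

(a) [OCl⁻]/[HOCl] = 10^(pH − pKa) = 10^(7.88 − 7.46) = 10^0.42 = 2.63.
(a) Fraction as HOCl = 1 / (1 + 2.63) = 0.2755.
(a) HOCl = 0.2755 × 1.2 ppm = 0.3306 ppm.

(b) Available chlorine delivered: 5130 g × 0.727 = 3730 g as Cl₂.
(b) Concentration rise: 3730 g / 759,000 L = 4.914 mg/L = 4.91 ppm.
(b) Final FC: 1.1 + 4.91 = 6.01 ppm.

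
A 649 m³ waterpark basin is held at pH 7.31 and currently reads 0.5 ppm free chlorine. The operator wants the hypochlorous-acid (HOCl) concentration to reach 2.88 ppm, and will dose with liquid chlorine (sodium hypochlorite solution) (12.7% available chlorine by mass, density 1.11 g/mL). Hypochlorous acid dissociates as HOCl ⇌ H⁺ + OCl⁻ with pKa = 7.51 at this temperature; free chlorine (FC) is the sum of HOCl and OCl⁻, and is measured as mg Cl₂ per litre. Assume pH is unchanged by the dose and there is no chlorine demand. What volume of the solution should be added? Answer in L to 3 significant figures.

19.3 L

Volume: 649 m³ = 649,000 L.
[OCl⁻]/[HOCl] = 10^(pH − pKa) = 10^(7.31 − 7.51) = 0.631; fraction as HOCl = 1/(1 + 0.631) = 0.6131.
Free chlorine required for 2.88 ppm HOCl: 2.88 / 0.6131 = 4.697 ppm.
FC to add: 4.697 − 0.5 = 4.197 mg/L as Cl₂.
Cl₂ equivalent: 4.197 mg/L × 649,000 L = 2724 g.
Product at 12.7% available Cl: 2724 / 0.127 = 21,450 g.
Volume: 21,450 g ÷ 1.11 g/mL = 19,320 mL.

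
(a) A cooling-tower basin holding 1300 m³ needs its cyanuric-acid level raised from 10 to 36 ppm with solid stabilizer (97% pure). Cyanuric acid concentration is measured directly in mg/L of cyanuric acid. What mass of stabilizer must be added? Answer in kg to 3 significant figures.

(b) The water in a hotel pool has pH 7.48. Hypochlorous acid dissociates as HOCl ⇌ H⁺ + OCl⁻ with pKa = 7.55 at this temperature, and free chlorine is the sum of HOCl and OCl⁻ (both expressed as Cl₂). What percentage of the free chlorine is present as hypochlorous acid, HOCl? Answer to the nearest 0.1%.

(a) 34.8 kg; (b) 54.0%

(a) Volume: 1300 m³ = 1,300,000 L.
(a) CYA to add: (36 − 10) = 26 mg/L × 1,300,000 L = 33,800 g cyanuric acid.
(a) At 97% purity: 33,800 / 0.97 = 34,850 g product.

(b) [OCl⁻]/[HOCl] = 10^(pH − pKa) = 10^(7.48 − 7.55) = 10^-0.07 = 0.8511.
(b) Fraction as HOCl = 1 / (1 + 0.8511) = 0.5402.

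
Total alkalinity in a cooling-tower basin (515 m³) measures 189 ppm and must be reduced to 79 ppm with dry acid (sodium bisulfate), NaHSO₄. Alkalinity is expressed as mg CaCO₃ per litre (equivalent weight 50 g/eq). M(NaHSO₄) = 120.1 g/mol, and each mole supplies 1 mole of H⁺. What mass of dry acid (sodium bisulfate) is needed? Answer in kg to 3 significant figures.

136 kg

Volume: 515 m³ = 515,000 L.
Alkalinity to neutralize: (189 − 79) = 110 mg/L as CaCO₃ × 515,000 L = 56,650 g as CaCO₃.
Equivalents of H⁺ required: 56,650 ÷ 50 g/eq = 1133 eq = 1133 mol NaHSO₄.
Mass of NaHSO₄: 1133 × 120.1 = 136,100 g.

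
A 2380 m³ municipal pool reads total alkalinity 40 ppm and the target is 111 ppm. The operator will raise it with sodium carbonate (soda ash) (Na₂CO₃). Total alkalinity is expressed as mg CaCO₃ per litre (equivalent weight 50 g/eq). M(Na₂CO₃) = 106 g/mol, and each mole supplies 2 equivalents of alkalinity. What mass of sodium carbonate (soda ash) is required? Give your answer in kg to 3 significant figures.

Volume: 2380 m³ = 2,380,000 L.
Alkalinity to add: (111 − 40) = 71 mg/L as CaCO₃ × 2,380,000 L = 169,000 g as CaCO₃.
Equivalents: 169,000 g ÷ 50 g/eq = 3380 eq.
Each mole of Na₂CO₃ supplies 2 eq, so 3380 / 2 = 1690 mol.
Mass: 1690 mol × 106 g/mol = 179,100 g.

179 kg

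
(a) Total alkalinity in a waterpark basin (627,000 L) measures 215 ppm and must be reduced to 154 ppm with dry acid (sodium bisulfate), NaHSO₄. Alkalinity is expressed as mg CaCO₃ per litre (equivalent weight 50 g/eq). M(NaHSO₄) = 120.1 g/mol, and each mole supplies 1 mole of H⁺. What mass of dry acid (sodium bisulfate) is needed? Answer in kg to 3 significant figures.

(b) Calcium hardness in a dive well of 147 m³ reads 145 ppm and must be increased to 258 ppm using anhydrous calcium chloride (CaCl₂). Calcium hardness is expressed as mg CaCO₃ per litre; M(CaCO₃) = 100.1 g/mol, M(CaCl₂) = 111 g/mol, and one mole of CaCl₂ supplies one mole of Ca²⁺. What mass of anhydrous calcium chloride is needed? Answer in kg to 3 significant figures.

(a) Alkalinity to neutralize: (215 − 154) = 61 mg/L as CaCO₃ × 627,000 L = 38,250 g as CaCO₃.
(a) Equivalents of H⁺ required: 38,250 ÷ 50 g/eq = 764.9 eq = 764.9 mol NaHSO₄.
(a) Mass of NaHSO₄: 764.9 × 120.1 = 91,870 g.

(b) Volume: 147 m³ = 147,000 L.
(b) Hardness to add: (258 − 145) = 113 mg/L as CaCO₃ × 147,000 L = 16,610 g as CaCO₃.
(b) Moles of Ca²⁺ (1 mol Ca²⁺ ≡ 1 mol CaCO₃): 16,610 / 100.1 g/mol = 165.9 mol.
(b) Mass of CaCl₂: 165.9 × 111 = 18,420 g.

(a) 91.9 kg; (b) 18.4 kg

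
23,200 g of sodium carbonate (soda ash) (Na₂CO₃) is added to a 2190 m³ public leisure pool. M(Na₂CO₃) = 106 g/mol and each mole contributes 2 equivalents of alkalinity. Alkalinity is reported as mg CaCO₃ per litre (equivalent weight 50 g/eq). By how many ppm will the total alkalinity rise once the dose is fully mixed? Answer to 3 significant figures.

9.99 ppm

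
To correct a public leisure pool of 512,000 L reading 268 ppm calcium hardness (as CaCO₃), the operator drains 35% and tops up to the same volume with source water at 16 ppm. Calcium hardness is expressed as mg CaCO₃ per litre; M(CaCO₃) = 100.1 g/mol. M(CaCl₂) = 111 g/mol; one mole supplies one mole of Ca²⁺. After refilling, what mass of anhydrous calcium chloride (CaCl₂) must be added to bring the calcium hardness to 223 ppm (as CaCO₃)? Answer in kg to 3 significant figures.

24.5 kg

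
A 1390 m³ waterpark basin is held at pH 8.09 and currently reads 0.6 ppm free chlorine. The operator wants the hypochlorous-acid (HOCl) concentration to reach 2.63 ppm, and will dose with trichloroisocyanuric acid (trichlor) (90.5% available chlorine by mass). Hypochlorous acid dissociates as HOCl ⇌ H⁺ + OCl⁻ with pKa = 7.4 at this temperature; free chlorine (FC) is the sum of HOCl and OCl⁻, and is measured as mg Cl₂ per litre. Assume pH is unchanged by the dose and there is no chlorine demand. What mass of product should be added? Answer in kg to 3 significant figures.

Volume: 1390 m³ = 1,390,000 L.
[OCl⁻]/[HOCl] = 10^(pH − pKa) = 10^(8.09 − 7.4) = 4.898; fraction as HOCl = 1/(1 + 4.898) = 0.1696.
Free chlorine required for 2.63 ppm HOCl: 2.63 / 0.1696 = 15.51 ppm.
FC to add: 15.51 − 0.6 = 14.91 mg/L as Cl₂.
Cl₂ equivalent: 14.91 mg/L × 1,390,000 L = 20,730 g.
Product at 90.5% available Cl: 20,730 / 0.905 = 22,900 g.

22.9 kg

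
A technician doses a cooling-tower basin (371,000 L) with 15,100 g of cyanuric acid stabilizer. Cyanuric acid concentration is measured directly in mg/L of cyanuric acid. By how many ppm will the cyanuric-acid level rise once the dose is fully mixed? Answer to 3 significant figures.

40.7 ppm

Rise: 15,100 g / 371,000 L × 1000 = 40.7 mg/L.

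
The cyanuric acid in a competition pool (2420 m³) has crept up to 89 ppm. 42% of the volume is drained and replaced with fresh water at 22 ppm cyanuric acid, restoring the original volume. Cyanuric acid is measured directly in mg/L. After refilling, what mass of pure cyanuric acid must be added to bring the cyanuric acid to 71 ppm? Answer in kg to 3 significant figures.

Volume: 2420 m³ = 2,420,000 L.
After draining 42% and refilling: 89 × 0.58 + 22 × 0.42 = 60.86 ppm.
Deficit to target: 71 − 60.86 = 10.14 mg/L.
Mass: 10.14 mg/L × 2,420,000 L = 24,540 g cyanuric acid.

24.5 kg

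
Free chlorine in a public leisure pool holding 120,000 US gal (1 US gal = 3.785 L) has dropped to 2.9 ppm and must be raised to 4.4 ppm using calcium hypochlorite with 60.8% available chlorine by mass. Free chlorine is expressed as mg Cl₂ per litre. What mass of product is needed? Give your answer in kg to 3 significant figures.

1.12 kg

Volume: 120,000 US gal × 3.785 L/gal = 454,200 L.
Chlorine deficit: 4.4 − 2.9 = 1.5 ppm = 1.5 mg/L as Cl₂.
Cl₂ equivalent needed: 1.5 mg/L × 454,200 L = 681,300 mg = 681.3 g.
Product at 60.8% available chlorine: 681.3 / 0.608 = 1121 g.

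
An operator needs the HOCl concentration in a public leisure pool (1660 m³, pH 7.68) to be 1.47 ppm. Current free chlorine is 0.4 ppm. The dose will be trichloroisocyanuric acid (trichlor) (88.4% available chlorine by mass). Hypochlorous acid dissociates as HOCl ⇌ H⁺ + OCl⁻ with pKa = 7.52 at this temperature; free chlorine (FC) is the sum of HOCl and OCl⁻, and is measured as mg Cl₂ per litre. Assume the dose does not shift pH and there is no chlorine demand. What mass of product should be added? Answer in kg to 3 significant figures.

6.00 kg

Volume: 1660 m³ = 1,660,000 L.
[OCl⁻]/[HOCl] = 10^(pH − pKa) = 10^(7.68 − 7.52) = 1.445; fraction as HOCl = 1/(1 + 1.445) = 0.4089.
Free chlorine required for 1.47 ppm HOCl: 1.47 / 0.4089 = 3.595 ppm.
FC to add: 3.595 − 0.4 = 3.195 mg/L as Cl₂.
Cl₂ equivalent: 3.195 mg/L × 1,660,000 L = 5303 g.
Product at 88.4% available Cl: 5303 / 0.884 = 5999 g.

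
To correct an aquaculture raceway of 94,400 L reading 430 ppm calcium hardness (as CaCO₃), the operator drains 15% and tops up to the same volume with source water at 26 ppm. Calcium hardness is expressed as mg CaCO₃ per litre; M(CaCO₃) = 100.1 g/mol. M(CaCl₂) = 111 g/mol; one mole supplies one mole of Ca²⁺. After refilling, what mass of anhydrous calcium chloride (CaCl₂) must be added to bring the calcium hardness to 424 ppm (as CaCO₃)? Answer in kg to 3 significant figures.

5.72 kg

After draining 15% and refilling: 430 × 0.85 + 26 × 0.15 = 369.4 ppm.
Deficit to target: 424 − 369.4 = 54.6 mg/L.
As CaCO₃: 54.6 mg/L × 94,400 L = 5154 g; ÷ 100.1 = 51.49 mol Ca²⁺.
Mass: 51.49 × 111 = 5715 g.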